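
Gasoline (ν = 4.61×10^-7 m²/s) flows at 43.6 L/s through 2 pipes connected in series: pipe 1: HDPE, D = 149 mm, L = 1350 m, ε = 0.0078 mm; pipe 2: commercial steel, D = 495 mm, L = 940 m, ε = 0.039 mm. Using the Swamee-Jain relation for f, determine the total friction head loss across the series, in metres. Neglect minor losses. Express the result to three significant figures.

Pipe 1: V = 2.500 m/s, Re = 8.08×10^5, ε/D = 5.23×10^-5, f = 0.01304, h_1 = f(L/D)V²/2g = 37.65 m
Pipe 2: V = 0.2266 m/s, Re = 2.43×10^5, ε/D = 7.88×10^-5, f = 0.01572, h_2 = f(L/D)V²/2g = 0.07810 m
Series → Q common, losses add: H = Σh = 37.73 m

H ≈ 37.7 m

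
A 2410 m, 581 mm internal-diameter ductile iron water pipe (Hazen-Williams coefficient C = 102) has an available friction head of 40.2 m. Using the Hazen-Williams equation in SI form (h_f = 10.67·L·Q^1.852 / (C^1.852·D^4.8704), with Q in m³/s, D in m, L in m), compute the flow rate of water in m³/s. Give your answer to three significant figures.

Q ≈ 0.747 m³/s

Rearranging: Q = [h_f·C^1.852·D^4.8704 / (10.67·L)]^(1/1.852)
Q = [40.2·102^1.852·0.581^4.8704 / (10.67·2410)]^0.540 = 0.7470 m³/s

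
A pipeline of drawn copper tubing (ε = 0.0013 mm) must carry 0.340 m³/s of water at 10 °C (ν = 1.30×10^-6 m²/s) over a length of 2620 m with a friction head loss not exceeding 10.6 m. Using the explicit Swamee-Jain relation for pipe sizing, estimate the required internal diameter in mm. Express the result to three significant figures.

Swamee-Jain (Type III): D = 0.66·[ε^1.25·(LQ²/(gh_f))^4.75 + ν·Q^9.4·(L/(gh_f))^5.2]^0.04
LQ²/(gh_f) = 2.913; L/(gh_f) = 25.20
Term 1 = ε^1.25·(…)^4.75 = 7.04×10^-6; Term 2 = ν·Q^9.4·(…)^5.2 = 9.93×10^-4
D = 0.66·(7.04×10^-6 + 9.93×10^-4)^0.04 = 0.5007 m = 501 mm
Check: V = 1.73 m/s, Re = 6.65×10^5, f = 0.01250, h_f = 9.94 m ≈ 10.6 m ✓

D ≈ 501 mm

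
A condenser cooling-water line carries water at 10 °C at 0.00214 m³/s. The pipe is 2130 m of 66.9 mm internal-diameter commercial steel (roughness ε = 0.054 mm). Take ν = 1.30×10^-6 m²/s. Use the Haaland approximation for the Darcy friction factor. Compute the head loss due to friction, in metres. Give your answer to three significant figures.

V = 4Q/(πD²) = 4·0.00214/(π·0.0669²) = 0.6088 m/s
Re = VD/ν = 0.6088·0.0669/1.30×10^-6 = 3.13×10^4 → turbulent
ε/D = 0.054/66.9 = 8.07×10^-4
Haaland: f = 0.02500
h_f = f(L/D)V²/(2g) = 0.02500·(2130/0.0669)·0.6088²/(2·9.81) = 15.04 m

h_f ≈ 15.0 m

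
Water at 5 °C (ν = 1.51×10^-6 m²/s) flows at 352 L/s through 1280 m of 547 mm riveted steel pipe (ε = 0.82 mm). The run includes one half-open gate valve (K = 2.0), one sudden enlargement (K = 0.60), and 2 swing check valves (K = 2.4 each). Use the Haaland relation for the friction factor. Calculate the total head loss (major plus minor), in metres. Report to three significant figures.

H_L ≈ 6.77 m

V = 4Q/(πD²) = 1.498 m/s; V²/2g = 0.1144 m
Re = 5.43×10^5, ε/D = 0.00150 → f = 0.02213 (Haaland)
Major: h_f = f(L/D)·V²/2g = 0.02213·2340·0.1144 = 5.922 m
Minor: ΣK = 7.40; h_m = ΣK·V²/2g = 0.8462 m
Total H_L = 5.922 + 0.8462 = 6.768 m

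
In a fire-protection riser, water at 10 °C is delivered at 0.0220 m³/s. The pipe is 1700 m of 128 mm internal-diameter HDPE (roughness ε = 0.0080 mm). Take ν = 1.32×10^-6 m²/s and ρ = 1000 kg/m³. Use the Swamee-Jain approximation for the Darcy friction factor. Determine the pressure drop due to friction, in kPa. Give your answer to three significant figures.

V = 4Q/(πD²) = 4·0.0220/(π·0.128²) = 1.710 m/s
Re = VD/ν = 1.710·0.128/1.32×10^-6 = 1.66×10^5 → turbulent
ε/D = 0.0080/128 = 6.25×10^-5
Swamee-Jain: f = 0.01661
h_f = f(L/D)V²/(2g) = 0.01661·(1700/0.128)·1.710²/(2·9.81) = 32.87 m
Δp = ρg·h_f = 1000·9.81·32.87 = 322.5 kPa

Δp ≈ 322 kPa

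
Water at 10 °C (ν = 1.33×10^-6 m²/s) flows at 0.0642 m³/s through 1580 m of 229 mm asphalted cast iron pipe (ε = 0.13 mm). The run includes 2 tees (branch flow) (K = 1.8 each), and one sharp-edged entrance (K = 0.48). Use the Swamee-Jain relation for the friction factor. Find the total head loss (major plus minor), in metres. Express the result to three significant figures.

H_L ≈ 16.6 m

V = 4Q/(πD²) = 1.559 m/s; V²/2g = 0.1238 m
Re = 2.68×10^5, ε/D = 5.68×10^-4 → f = 0.01885 (Swamee-Jain)
Major: h_f = f(L/D)·V²/2g = 0.01885·6900·0.1238 = 16.10 m
Minor: ΣK = 4.08; h_m = ΣK·V²/2g = 0.5053 m
Total H_L = 16.10 + 0.5053 = 16.61 m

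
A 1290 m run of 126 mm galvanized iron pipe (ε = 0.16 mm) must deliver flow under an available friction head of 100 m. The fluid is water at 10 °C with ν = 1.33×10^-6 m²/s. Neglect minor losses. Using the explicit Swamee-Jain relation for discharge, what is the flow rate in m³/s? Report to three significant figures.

Q ≈ 0.0371 m³/s

Swamee-Jain (Type II): Q = -0.965·√(gD⁵h_f/L)·ln[ε/(3.7D) + √(3.17ν²L/(gD³h_f))]
√(gD⁵h_f/L) = √(9.81·0.126⁵·100/1290) = 0.004914
ε/(3.7D) = 3.43×10^-4; √(3.17ν²L/(gD³h_f)) = 6.07×10^-5
Q = -0.965·0.004914·ln(4.039×10^-4) = 0.03706 m³/s
Check: V = 2.97 m/s, Re = 2.82×10^5, f = 0.02185, h_f = 101 m ≈ 100 m ✓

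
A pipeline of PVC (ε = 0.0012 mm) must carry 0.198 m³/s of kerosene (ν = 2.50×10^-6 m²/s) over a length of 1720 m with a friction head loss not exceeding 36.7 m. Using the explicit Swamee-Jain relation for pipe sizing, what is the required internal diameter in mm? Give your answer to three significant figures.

Swamee-Jain (Type III): D = 0.66·[ε^1.25·(LQ²/(gh_f))^4.75 + ν·Q^9.4·(L/(gh_f))^5.2]^0.04
LQ²/(gh_f) = 0.1873; L/(gh_f) = 4.777
Term 1 = ε^1.25·(…)^4.75 = 1.39×10^-11; Term 2 = ν·Q^9.4·(…)^5.2 = 2.08×10^-9
D = 0.66·(1.39×10^-11 + 2.08×10^-9)^0.04 = 0.2968 m = 297 mm
Check: V = 2.86 m/s, Re = 3.40×10^5, f = 0.01410, h_f = 34.1 m ≈ 36.7 m ✓

D ≈ 297 mm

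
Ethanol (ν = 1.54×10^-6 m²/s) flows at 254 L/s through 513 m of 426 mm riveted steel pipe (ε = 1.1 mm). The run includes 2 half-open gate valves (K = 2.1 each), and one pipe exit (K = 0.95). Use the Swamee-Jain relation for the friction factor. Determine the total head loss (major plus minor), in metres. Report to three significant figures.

H_L ≈ 5.81 m

V = 4Q/(πD²) = 1.782 m/s; V²/2g = 0.1619 m
Re = 4.93×10^5, ε/D = 0.00258 → f = 0.02552 (Swamee-Jain)
Major: h_f = f(L/D)·V²/2g = 0.02552·1204·0.1619 = 4.974 m
Minor: ΣK = 5.15; h_m = ΣK·V²/2g = 0.8336 m
Total H_L = 4.974 + 0.8336 = 5.807 m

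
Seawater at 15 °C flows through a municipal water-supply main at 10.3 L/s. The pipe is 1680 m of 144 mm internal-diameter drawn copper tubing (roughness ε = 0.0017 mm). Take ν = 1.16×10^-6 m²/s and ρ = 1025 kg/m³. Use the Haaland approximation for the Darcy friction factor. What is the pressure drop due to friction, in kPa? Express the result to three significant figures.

V = 4Q/(πD²) = 4·0.0103/(π·0.144²) = 0.6324 m/s
Re = VD/ν = 0.6324·0.144/1.16×10^-6 = 7.85×10^4 → turbulent
ε/D = 0.0017/144 = 1.18×10^-5
Haaland: f = 0.01880
h_f = f(L/D)V²/(2g) = 0.01880·(1680/0.144)·0.6324²/(2·9.81) = 4.471 m
Δp = ρg·h_f = 1025·9.81·4.471 = 44.95 kPa

Δp ≈ 45.0 kPa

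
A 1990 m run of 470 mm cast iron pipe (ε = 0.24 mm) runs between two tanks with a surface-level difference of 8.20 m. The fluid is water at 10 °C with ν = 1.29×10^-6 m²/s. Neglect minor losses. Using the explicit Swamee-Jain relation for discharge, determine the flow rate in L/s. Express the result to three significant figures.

Q ≈ 254 L/s

Swamee-Jain (Type II): Q = -0.965·√(gD⁵h_f/L)·ln[ε/(3.7D) + √(3.17ν²L/(gD³h_f))]
√(gD⁵h_f/L) = √(9.81·0.470⁵·8.20/1990) = 0.03045
ε/(3.7D) = 1.38×10^-4; √(3.17ν²L/(gD³h_f)) = 3.55×10^-5
Q = -0.965·0.03045·ln(1.735×10^-4) = 0.2544 m³/s
Check: V = 1.47 m/s, Re = 5.34×10^5, f = 0.01779, h_f = 8.26 m ≈ 8.20 m ✓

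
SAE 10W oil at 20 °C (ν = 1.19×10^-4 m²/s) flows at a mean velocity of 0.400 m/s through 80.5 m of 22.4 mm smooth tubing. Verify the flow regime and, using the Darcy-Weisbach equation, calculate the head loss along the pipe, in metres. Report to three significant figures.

Re = VD/ν = 0.400·0.02240/1.19×10^-4 = 75.3 → laminar (Re < 2300)
f = 64/Re = 0.8500
h_f = f(L/D)V²/(2g) = 0.8500·(80.5/0.02240)·0.400²/(2·9.81) = 24.91 m

h_f ≈ 24.9 m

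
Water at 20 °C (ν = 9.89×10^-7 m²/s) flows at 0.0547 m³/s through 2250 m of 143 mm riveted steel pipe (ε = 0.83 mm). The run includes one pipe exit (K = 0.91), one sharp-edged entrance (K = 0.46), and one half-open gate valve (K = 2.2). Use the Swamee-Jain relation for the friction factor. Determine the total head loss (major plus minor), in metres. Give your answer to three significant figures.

V = 4Q/(πD²) = 3.406 m/s; V²/2g = 0.5912 m
Re = 4.92×10^5, ε/D = 0.00580 → f = 0.03206 (Swamee-Jain)
Major: h_f = f(L/D)·V²/2g = 0.03206·15734·0.5912 = 298.2 m
Minor: ΣK = 3.57; h_m = ΣK·V²/2g = 2.111 m
Total H_L = 298.2 + 2.111 = 300.3 m

H_L ≈ 300 m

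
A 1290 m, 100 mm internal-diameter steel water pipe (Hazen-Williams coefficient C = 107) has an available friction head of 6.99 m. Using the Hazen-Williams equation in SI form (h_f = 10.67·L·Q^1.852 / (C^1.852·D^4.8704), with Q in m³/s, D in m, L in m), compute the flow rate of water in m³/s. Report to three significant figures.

Rearranging: Q = [h_f·C^1.852·D^4.8704 / (10.67·L)]^(1/1.852)
Q = [6.99·107^1.852·0.100^4.8704 / (10.67·1290)]^0.540 = 0.004176 m³/s

Q ≈ 0.00418 m³/s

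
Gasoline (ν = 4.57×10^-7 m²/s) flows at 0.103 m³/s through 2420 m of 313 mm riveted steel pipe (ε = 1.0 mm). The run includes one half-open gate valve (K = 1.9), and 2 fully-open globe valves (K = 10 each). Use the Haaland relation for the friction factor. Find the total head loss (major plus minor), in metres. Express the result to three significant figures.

V = 4Q/(πD²) = 1.339 m/s; V²/2g = 0.09133 m
Re = 9.17×10^5, ε/D = 0.00319 → f = 0.02682 (Haaland)
Major: h_f = f(L/D)·V²/2g = 0.02682·7732·0.09133 = 18.94 m
Minor: ΣK = 21.9; h_m = ΣK·V²/2g = 2.000 m
Total H_L = 18.94 + 2.000 = 20.94 m

H_L ≈ 20.9 m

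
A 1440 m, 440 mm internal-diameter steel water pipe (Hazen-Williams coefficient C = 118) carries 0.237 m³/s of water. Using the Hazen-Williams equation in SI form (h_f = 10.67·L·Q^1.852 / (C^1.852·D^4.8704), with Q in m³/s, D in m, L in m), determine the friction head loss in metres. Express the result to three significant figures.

h_f = 10.67·1440·0.237^1.852 / (118^1.852·0.440^4.8704) = 8.472 m

h_f ≈ 8.47 m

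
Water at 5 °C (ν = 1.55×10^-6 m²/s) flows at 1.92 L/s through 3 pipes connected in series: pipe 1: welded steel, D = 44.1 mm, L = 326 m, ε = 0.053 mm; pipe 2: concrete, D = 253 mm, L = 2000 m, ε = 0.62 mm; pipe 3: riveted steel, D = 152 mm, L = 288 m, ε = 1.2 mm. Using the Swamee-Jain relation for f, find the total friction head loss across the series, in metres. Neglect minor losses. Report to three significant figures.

Pipe 1: V = 1.257 m/s, Re = 3.58×10^4, ε/D = 0.00120, f = 0.02591, h_1 = f(L/D)V²/2g = 15.42 m
Pipe 2: V = 0.03819 m/s, Re = 6230, ε/D = 0.00245, f = 0.03868, h_2 = f(L/D)V²/2g = 0.02273 m
Pipe 3: V = 0.1058 m/s, Re = 1.04×10^4, ε/D = 0.00789, f = 0.04157, h_3 = f(L/D)V²/2g = 0.04494 m
Series → Q common, losses add: H = Σh = 15.49 m

H ≈ 15.5 m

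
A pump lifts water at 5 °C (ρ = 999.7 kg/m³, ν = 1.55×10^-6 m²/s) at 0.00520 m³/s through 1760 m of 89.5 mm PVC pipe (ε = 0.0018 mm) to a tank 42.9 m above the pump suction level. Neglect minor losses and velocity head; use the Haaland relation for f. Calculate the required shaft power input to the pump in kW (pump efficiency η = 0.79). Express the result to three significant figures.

V = 4Q/(πD²) = 0.8265 m/s; Re = 4.77×10^4; ε/D = 2.01×10^-5; f = 0.02098
h_f = f(L/D)V²/2g = 14.37 m
Total head H = z + h_f = 42.9 + 14.37 = 57.27 m
P_hyd = ρgQH = 999.7·9.81·0.00520·57.27 = 2.920 kW
P_shaft = P_hyd/η = 2.920/0.79 = 3.697 kW

P_shaft ≈ 3.70 kW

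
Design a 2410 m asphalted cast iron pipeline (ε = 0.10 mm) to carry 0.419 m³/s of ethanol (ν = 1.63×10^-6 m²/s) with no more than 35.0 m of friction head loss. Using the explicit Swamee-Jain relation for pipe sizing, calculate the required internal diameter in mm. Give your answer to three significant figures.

D ≈ 440 mm

Swamee-Jain (Type III): D = 0.66·[ε^1.25·(LQ²/(gh_f))^4.75 + ν·Q^9.4·(L/(gh_f))^5.2]^0.04
LQ²/(gh_f) = 1.232; L/(gh_f) = 7.019
Term 1 = ε^1.25·(…)^4.75 = 2.70×10^-5; Term 2 = ν·Q^9.4·(…)^5.2 = 1.15×10^-5
D = 0.66·(2.70×10^-5 + 1.15×10^-5)^0.04 = 0.4395 m = 440 mm
Check: V = 2.76 m/s, Re = 7.45×10^5, f = 0.01532, h_f = 32.7 m ≈ 35.0 m ✓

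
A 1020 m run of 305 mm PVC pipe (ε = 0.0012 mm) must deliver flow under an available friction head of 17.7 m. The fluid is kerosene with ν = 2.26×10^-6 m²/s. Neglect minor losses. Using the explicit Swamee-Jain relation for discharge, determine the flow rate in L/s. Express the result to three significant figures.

Swamee-Jain (Type II): Q = -0.965·√(gD⁵h_f/L)·ln[ε/(3.7D) + √(3.17ν²L/(gD³h_f))]
√(gD⁵h_f/L) = √(9.81·0.305⁵·17.7/1020) = 0.02120
ε/(3.7D) = 1.06×10^-6; √(3.17ν²L/(gD³h_f)) = 5.79×10^-5
Q = -0.965·0.02120·ln(5.896×10^-5) = 0.1992 m³/s
Check: V = 2.73 m/s, Re = 3.68×10^5, f = 0.01389, h_f = 17.6 m ≈ 17.7 m ✓

Q ≈ 199 L/s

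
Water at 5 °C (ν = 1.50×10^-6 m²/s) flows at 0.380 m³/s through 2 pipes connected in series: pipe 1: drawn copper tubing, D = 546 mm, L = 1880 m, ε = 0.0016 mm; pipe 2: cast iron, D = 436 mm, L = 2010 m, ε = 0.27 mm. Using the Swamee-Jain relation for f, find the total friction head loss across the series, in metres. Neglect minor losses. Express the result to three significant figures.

H ≈ 33.6 m

Pipe 1: V = 1.623 m/s, Re = 5.91×10^5, ε/D = 2.93×10^-6, f = 0.01276, h_1 = f(L/D)V²/2g = 5.899 m
Pipe 2: V = 2.545 m/s, Re = 7.40×10^5, ε/D = 6.19×10^-4, f = 0.01821, h_2 = f(L/D)V²/2g = 27.72 m
Series → Q common, losses add: H = Σh = 33.62 m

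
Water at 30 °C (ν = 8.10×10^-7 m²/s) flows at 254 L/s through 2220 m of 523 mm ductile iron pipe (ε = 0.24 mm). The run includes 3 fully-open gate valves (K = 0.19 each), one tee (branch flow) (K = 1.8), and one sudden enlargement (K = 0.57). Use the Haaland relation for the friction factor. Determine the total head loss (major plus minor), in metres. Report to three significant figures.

H_L ≈ 5.36 m

V = 4Q/(πD²) = 1.182 m/s; V²/2g = 0.07125 m
Re = 7.63×10^5, ε/D = 4.59×10^-4 → f = 0.01702 (Haaland)
Major: h_f = f(L/D)·V²/2g = 0.01702·4245·0.07125 = 5.147 m
Minor: ΣK = 2.94; h_m = ΣK·V²/2g = 0.2095 m
Total H_L = 5.147 + 0.2095 = 5.357 m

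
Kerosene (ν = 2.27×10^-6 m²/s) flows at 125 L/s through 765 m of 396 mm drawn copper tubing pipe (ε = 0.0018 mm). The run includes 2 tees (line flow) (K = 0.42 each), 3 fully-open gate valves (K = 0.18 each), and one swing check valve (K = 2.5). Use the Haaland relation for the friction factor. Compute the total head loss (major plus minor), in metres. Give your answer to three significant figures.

V = 4Q/(πD²) = 1.015 m/s; V²/2g = 0.05250 m
Re = 1.77×10^5, ε/D = 4.55×10^-6 → f = 0.01590 (Haaland)
Major: h_f = f(L/D)·V²/2g = 0.01590·1932·0.05250 = 1.612 m
Minor: ΣK = 3.88; h_m = ΣK·V²/2g = 0.2037 m
Total H_L = 1.612 + 0.2037 = 1.816 m

H_L ≈ 1.82 m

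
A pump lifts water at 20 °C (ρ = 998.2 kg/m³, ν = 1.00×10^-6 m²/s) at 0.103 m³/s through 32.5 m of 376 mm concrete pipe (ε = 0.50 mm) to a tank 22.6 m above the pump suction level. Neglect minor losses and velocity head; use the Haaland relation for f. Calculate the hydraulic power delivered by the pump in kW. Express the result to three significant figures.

V = 4Q/(πD²) = 0.9276 m/s; Re = 3.49×10^5; ε/D = 0.00133; f = 0.02172
h_f = f(L/D)V²/2g = 0.08234 m
Total head H = z + h_f = 22.6 + 0.08234 = 22.68 m
P_hyd = ρgQH = 998.2·9.81·0.103·22.68 = 22.88 kW

P_hyd ≈ 22.9 kW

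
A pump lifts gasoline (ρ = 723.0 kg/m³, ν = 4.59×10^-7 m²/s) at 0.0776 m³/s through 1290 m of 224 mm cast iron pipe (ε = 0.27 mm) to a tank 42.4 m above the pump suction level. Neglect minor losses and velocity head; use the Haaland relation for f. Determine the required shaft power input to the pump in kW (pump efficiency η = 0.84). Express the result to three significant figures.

V = 4Q/(πD²) = 1.969 m/s; Re = 9.61×10^5; ε/D = 0.00121; f = 0.02084
h_f = f(L/D)V²/2g = 23.72 m
Total head H = z + h_f = 42.4 + 23.72 = 66.12 m
P_hyd = ρgQH = 723.0·9.81·0.0776·66.12 = 36.39 kW
P_shaft = P_hyd/η = 36.39/0.84 = 43.32 kW

P_shaft ≈ 43.3 kW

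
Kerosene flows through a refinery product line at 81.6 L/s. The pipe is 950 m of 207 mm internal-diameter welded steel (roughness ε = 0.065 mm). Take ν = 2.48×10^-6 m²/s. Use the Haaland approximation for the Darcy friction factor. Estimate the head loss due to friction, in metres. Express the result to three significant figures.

h_f ≈ 24.2 m

V = 4Q/(πD²) = 4·0.0816/(π·0.207²) = 2.425 m/s
Re = VD/ν = 2.425·0.207/2.48×10^-6 = 2.02×10^5 → turbulent
ε/D = 0.065/207 = 3.14×10^-4
Haaland: f = 0.01757
h_f = f(L/D)V²/(2g) = 0.01757·(950/0.207)·2.425²/(2·9.81) = 24.16 m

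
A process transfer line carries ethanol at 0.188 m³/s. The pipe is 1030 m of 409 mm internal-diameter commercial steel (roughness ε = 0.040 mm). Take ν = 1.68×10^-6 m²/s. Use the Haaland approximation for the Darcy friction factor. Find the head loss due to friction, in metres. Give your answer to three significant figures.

V = 4Q/(πD²) = 4·0.188/(π·0.409²) = 1.431 m/s
Re = VD/ν = 1.431·0.409/1.68×10^-6 = 3.48×10^5 → turbulent
ε/D = 0.040/409 = 9.78×10^-5
Haaland: f = 0.01490
h_f = f(L/D)V²/(2g) = 0.01490·(1030/0.409)·1.431²/(2·9.81) = 3.916 m

h_f ≈ 3.92 m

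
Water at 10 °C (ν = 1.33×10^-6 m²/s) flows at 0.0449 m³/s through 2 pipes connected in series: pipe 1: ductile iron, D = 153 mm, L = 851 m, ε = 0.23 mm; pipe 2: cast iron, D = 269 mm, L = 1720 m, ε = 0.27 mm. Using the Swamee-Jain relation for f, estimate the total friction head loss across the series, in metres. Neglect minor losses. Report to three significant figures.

H ≈ 42.7 m

Pipe 1: V = 2.442 m/s, Re = 2.81×10^5, ε/D = 0.00150, f = 0.02267, h_1 = f(L/D)V²/2g = 38.33 m
Pipe 2: V = 0.7900 m/s, Re = 1.60×10^5, ε/D = 0.00100, f = 0.02152, h_2 = f(L/D)V²/2g = 4.377 m
Series → Q common, losses add: H = Σh = 42.71 m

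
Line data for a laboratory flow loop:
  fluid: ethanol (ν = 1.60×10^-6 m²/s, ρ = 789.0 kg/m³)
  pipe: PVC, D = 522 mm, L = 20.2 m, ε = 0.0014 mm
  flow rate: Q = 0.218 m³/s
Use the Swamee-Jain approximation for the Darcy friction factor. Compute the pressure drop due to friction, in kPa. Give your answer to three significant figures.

Δp ≈ 0.224 kPa

V = 4Q/(πD²) = 4·0.218/(π·0.522²) = 1.019 m/s
Re = VD/ν = 1.019·0.522/1.60×10^-6 = 3.32×10^5 → turbulent
ε/D = 0.0014/522 = 2.68×10^-6
Swamee-Jain: f = 0.01414
h_f = f(L/D)V²/(2g) = 0.01414·(20.2/0.522)·1.019²/(2·9.81) = 0.02893 m
Δp = ρg·h_f = 789.0·9.81·0.02893 = 0.2239 kPa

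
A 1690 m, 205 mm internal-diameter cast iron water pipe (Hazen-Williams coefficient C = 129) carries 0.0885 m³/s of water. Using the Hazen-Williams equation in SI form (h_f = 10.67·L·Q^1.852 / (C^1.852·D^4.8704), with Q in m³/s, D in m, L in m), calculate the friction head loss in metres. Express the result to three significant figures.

h_f = 10.67·1690·0.0885^1.852 / (129^1.852·0.205^4.8704) = 56.11 m

h_f ≈ 56.1 m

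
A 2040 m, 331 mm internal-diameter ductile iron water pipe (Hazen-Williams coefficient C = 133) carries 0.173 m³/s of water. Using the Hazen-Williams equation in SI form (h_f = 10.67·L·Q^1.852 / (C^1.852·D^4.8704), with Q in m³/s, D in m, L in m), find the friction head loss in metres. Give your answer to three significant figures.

h_f ≈ 21.5 m

h_f = 10.67·2040·0.173^1.852 / (133^1.852·0.331^4.8704) = 21.47 m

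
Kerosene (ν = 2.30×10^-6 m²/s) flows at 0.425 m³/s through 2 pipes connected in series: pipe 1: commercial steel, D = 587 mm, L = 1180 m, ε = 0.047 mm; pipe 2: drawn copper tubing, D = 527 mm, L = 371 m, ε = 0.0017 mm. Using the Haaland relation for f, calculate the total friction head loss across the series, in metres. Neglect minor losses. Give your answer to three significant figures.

Pipe 1: V = 1.570 m/s, Re = 4.01×10^5, ε/D = 8.01×10^-5, f = 0.01444, h_1 = f(L/D)V²/2g = 3.650 m
Pipe 2: V = 1.948 m/s, Re = 4.46×10^5, ε/D = 3.23×10^-6, f = 0.01336, h_2 = f(L/D)V²/2g = 1.820 m
Series → Q common, losses add: H = Σh = 5.471 m

H ≈ 5.47 m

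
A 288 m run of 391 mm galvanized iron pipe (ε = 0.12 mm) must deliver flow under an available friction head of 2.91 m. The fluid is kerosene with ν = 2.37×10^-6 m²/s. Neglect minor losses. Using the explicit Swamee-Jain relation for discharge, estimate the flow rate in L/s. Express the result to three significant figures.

Q ≈ 258 L/s

Swamee-Jain (Type II): Q = -0.965·√(gD⁵h_f/L)·ln[ε/(3.7D) + √(3.17ν²L/(gD³h_f))]
√(gD⁵h_f/L) = √(9.81·0.391⁵·2.91/288) = 0.03010
ε/(3.7D) = 8.29×10^-5; √(3.17ν²L/(gD³h_f)) = 5.48×10^-5
Q = -0.965·0.03010·ln(1.378×10^-4) = 0.2582 m³/s
Check: V = 2.15 m/s, Re = 3.55×10^5, f = 0.01686, h_f = 2.93 m ≈ 2.91 m ✓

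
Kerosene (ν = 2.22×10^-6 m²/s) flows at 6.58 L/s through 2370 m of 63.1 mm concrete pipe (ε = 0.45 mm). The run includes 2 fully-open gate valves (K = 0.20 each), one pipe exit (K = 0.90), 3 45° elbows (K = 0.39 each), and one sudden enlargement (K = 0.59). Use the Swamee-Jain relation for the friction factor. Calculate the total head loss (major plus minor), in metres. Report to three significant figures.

V = 4Q/(πD²) = 2.104 m/s; V²/2g = 0.2257 m
Re = 5.98×10^4, ε/D = 0.00713 → f = 0.03548 (Swamee-Jain)
Major: h_f = f(L/D)·V²/2g = 0.03548·37559·0.2257 = 300.7 m
Minor: ΣK = 3.06; h_m = ΣK·V²/2g = 0.6905 m
Total H_L = 300.7 + 0.6905 = 301.4 m

H_L ≈ 301 m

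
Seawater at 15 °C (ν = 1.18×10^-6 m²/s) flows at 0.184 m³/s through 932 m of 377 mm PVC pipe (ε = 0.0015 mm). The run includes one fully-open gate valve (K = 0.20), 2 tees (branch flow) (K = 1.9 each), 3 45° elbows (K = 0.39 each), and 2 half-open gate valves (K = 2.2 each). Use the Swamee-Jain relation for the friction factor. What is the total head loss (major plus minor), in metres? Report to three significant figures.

V = 4Q/(πD²) = 1.648 m/s; V²/2g = 0.1385 m
Re = 5.27×10^5, ε/D = 3.98×10^-6 → f = 0.01304 (Swamee-Jain)
Major: h_f = f(L/D)·V²/2g = 0.01304·2472·0.1385 = 4.463 m
Minor: ΣK = 9.57; h_m = ΣK·V²/2g = 1.325 m
Total H_L = 4.463 + 1.325 = 5.788 m

H_L ≈ 5.79 m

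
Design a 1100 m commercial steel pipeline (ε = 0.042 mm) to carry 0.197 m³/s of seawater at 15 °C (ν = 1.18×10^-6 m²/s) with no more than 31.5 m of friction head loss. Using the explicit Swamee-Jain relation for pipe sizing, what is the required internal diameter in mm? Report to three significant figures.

Swamee-Jain (Type III): D = 0.66·[ε^1.25·(LQ²/(gh_f))^4.75 + ν·Q^9.4·(L/(gh_f))^5.2]^0.04
LQ²/(gh_f) = 0.1381; L/(gh_f) = 3.560
Term 1 = ε^1.25·(…)^4.75 = 2.79×10^-10; Term 2 = ν·Q^9.4·(…)^5.2 = 2.03×10^-10
D = 0.66·(2.79×10^-10 + 2.03×10^-10)^0.04 = 0.2798 m = 280 mm
Check: V = 3.20 m/s, Re = 7.60×10^5, f = 0.01447, h_f = 29.8 m ≈ 31.5 m ✓

D ≈ 280 mm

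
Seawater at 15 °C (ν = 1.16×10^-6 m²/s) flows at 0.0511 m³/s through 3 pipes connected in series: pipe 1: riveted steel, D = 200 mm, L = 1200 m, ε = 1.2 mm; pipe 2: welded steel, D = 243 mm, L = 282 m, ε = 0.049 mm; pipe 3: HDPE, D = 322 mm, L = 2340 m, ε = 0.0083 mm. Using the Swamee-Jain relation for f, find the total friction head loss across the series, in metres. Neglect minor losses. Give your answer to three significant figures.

H ≈ 29.9 m

Pipe 1: V = 1.627 m/s, Re = 2.80×10^5, ε/D = 0.00600, f = 0.03255, h_1 = f(L/D)V²/2g = 26.34 m
Pipe 2: V = 1.102 m/s, Re = 2.31×10^5, ε/D = 2.02×10^-4, f = 0.01683, h_2 = f(L/D)V²/2g = 1.209 m
Pipe 3: V = 0.6275 m/s, Re = 1.74×10^5, ε/D = 2.58×10^-5, f = 0.01618, h_3 = f(L/D)V²/2g = 2.359 m
Series → Q common, losses add: H = Σh = 29.91 m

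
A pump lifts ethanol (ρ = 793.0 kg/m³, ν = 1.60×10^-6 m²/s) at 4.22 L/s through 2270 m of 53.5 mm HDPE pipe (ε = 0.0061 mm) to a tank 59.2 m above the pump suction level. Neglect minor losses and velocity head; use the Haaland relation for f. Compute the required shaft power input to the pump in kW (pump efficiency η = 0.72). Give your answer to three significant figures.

V = 4Q/(πD²) = 1.877 m/s; Re = 6.28×10^4; ε/D = 1.14×10^-4; f = 0.02007
h_f = f(L/D)V²/2g = 152.9 m
Total head H = z + h_f = 59.2 + 152.9 = 212.1 m
P_hyd = ρgQH = 793.0·9.81·0.00422·212.1 = 6.964 kW
P_shaft = P_hyd/η = 6.964/0.72 = 9.672 kW

P_shaft ≈ 9.67 kW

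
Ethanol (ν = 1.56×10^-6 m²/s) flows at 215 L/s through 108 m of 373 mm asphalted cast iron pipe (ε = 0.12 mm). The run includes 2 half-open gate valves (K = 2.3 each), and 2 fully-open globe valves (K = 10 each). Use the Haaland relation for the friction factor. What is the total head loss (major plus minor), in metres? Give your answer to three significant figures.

H_L ≈ 5.79 m

V = 4Q/(πD²) = 1.968 m/s; V²/2g = 0.1973 m
Re = 4.70×10^5, ε/D = 3.22×10^-4 → f = 0.01639 (Haaland)
Major: h_f = f(L/D)·V²/2g = 0.01639·289.5·0.1973 = 0.9364 m
Minor: ΣK = 24.6; h_m = ΣK·V²/2g = 4.854 m
Total H_L = 0.9364 + 4.854 = 5.790 m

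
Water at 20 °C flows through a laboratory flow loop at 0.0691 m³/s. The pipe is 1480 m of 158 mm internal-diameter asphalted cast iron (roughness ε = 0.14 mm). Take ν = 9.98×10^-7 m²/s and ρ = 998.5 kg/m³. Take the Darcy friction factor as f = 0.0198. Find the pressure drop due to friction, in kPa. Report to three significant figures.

V = 4Q/(πD²) = 4·0.0691/(π·0.158²) = 3.524 m/s
h_f = f(L/D)V²/(2g) = 0.01980·(1480/0.158)·3.524²/(2·9.81) = 117.4 m
Δp = ρg·h_f = 998.5·9.81·117.4 = 1150 kPa

Δp ≈ 1150 kPa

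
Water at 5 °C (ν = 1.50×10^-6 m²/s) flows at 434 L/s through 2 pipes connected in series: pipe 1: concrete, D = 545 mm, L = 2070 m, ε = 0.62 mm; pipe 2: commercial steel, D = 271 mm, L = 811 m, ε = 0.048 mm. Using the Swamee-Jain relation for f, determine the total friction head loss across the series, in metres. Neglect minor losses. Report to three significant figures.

Pipe 1: V = 1.860 m/s, Re = 6.76×10^5, ε/D = 0.00114, f = 0.02078, h_1 = f(L/D)V²/2g = 13.92 m
Pipe 2: V = 7.524 m/s, Re = 1.36×10^6, ε/D = 1.77×10^-4, f = 0.01427, h_2 = f(L/D)V²/2g = 123.2 m
Series → Q common, losses add: H = Σh = 137.1 m

H ≈ 137 m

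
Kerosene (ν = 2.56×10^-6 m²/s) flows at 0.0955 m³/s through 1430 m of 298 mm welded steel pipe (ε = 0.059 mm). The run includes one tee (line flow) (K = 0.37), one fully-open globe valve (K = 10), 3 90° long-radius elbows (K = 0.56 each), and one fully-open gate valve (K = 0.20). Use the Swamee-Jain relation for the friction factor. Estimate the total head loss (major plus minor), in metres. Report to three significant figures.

V = 4Q/(πD²) = 1.369 m/s; V²/2g = 0.09556 m
Re = 1.59×10^5, ε/D = 1.98×10^-4 → f = 0.01766 (Swamee-Jain)
Major: h_f = f(L/D)·V²/2g = 0.01766·4799·0.09556 = 8.098 m
Minor: ΣK = 12.2; h_m = ΣK·V²/2g = 1.171 m
Total H_L = 8.098 + 1.171 = 9.269 m

H_L ≈ 9.27 m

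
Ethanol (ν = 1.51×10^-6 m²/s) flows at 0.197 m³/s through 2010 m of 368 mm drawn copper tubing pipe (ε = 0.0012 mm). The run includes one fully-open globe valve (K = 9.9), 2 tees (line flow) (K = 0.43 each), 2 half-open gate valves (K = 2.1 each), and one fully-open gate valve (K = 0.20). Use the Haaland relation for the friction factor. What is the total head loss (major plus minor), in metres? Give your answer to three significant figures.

V = 4Q/(πD²) = 1.852 m/s; V²/2g = 0.1748 m
Re = 4.51×10^5, ε/D = 3.26×10^-6 → f = 0.01334 (Haaland)
Major: h_f = f(L/D)·V²/2g = 0.01334·5462·0.1748 = 12.74 m
Minor: ΣK = 15.2; h_m = ΣK·V²/2g = 2.651 m
Total H_L = 12.74 + 2.651 = 15.39 m

H_L ≈ 15.4 m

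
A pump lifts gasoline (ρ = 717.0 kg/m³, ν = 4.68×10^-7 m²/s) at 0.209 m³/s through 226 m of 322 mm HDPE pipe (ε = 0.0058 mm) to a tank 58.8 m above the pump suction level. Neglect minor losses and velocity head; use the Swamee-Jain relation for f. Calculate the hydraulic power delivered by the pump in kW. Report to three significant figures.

P_hyd ≈ 90.3 kW

V = 4Q/(πD²) = 2.567 m/s; Re = 1.77×10^6; ε/D = 1.80×10^-5; f = 0.01117
h_f = f(L/D)V²/2g = 2.632 m
Total head H = z + h_f = 58.8 + 2.632 = 61.43 m
P_hyd = ρgQH = 717.0·9.81·0.209·61.43 = 90.31 kW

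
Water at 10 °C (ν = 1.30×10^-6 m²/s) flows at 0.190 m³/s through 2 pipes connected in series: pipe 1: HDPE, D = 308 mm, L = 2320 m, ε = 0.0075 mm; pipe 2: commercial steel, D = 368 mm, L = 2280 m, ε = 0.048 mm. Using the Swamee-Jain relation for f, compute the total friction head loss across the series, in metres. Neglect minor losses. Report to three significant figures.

H ≈ 47.6 m

Pipe 1: V = 2.550 m/s, Re = 6.04×10^5, ε/D = 2.44×10^-5, f = 0.01308, h_1 = f(L/D)V²/2g = 32.67 m
Pipe 2: V = 1.786 m/s, Re = 5.06×10^5, ε/D = 1.30×10^-4, f = 0.01479, h_2 = f(L/D)V²/2g = 14.91 m
Series → Q common, losses add: H = Σh = 47.57 m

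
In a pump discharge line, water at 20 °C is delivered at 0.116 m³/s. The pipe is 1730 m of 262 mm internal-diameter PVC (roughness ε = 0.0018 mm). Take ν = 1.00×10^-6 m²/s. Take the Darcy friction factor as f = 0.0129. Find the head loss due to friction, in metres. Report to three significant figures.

h_f ≈ 20.1 m

V = 4Q/(πD²) = 4·0.116/(π·0.262²) = 2.152 m/s
h_f = f(L/D)V²/(2g) = 0.01290·(1730/0.262)·2.152²/(2·9.81) = 20.10 m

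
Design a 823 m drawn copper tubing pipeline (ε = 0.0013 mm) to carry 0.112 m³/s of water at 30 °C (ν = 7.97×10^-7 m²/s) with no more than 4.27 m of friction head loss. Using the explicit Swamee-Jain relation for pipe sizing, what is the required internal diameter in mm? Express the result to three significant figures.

D ≈ 307 mm

Swamee-Jain (Type III): D = 0.66·[ε^1.25·(LQ²/(gh_f))^4.75 + ν·Q^9.4·(L/(gh_f))^5.2]^0.04
LQ²/(gh_f) = 0.2465; L/(gh_f) = 19.65
Term 1 = ε^1.25·(…)^4.75 = 5.66×10^-11; Term 2 = ν·Q^9.4·(…)^5.2 = 4.89×10^-9
D = 0.66·(5.66×10^-11 + 4.89×10^-9)^0.04 = 0.3071 m = 307 mm
Check: V = 1.51 m/s, Re = 5.83×10^5, f = 0.01282, h_f = 4.00 m ≈ 4.27 m ✓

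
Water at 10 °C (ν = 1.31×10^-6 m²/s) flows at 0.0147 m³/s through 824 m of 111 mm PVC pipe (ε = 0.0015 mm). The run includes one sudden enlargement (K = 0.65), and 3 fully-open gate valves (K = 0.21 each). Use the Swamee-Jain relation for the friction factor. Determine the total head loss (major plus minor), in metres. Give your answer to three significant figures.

H_L ≈ 15.0 m

V = 4Q/(πD²) = 1.519 m/s; V²/2g = 0.1176 m
Re = 1.29×10^5, ε/D = 1.35×10^-5 → f = 0.01705 (Swamee-Jain)
Major: h_f = f(L/D)·V²/2g = 0.01705·7423·0.1176 = 14.89 m
Minor: ΣK = 1.28; h_m = ΣK·V²/2g = 0.1505 m
Total H_L = 14.89 + 0.1505 = 15.04 m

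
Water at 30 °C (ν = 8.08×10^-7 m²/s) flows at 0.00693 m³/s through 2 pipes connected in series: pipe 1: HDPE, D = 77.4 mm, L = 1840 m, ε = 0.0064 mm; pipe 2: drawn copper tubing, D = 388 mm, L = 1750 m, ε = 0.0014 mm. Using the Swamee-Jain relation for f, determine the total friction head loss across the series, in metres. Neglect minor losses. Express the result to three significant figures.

Pipe 1: V = 1.473 m/s, Re = 1.41×10^5, ε/D = 8.27×10^-5, f = 0.01724, h_1 = f(L/D)V²/2g = 45.31 m
Pipe 2: V = 0.05861 m/s, Re = 2.81×10^4, ε/D = 3.61×10^-6, f = 0.02374, h_2 = f(L/D)V²/2g = 0.01875 m
Series → Q common, losses add: H = Σh = 45.33 m

H ≈ 45.3 m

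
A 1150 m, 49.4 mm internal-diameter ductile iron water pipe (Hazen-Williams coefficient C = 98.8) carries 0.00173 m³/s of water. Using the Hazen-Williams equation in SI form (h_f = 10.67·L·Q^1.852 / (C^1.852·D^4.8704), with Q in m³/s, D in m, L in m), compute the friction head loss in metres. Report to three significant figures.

h_f ≈ 43.8 m

h_f = 10.67·1150·0.00173^1.852 / (98.8^1.852·0.0494^4.8704) = 43.80 m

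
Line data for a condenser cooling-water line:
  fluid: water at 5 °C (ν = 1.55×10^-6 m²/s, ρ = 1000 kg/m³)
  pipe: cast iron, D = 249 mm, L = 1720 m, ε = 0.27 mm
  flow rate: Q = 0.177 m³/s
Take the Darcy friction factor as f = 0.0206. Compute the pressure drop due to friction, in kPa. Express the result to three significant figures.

V = 4Q/(πD²) = 4·0.177/(π·0.249²) = 3.635 m/s
h_f = f(L/D)V²/(2g) = 0.02060·(1720/0.249)·3.635²/(2·9.81) = 95.82 m
Δp = ρg·h_f = 1000·9.81·95.82 = 940.0 kPa

Δp ≈ 940 kPa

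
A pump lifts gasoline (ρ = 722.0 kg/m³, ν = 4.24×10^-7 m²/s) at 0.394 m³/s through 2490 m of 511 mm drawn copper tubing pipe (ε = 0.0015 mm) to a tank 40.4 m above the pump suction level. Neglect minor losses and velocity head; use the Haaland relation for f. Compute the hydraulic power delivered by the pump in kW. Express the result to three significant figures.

V = 4Q/(πD²) = 1.921 m/s; Re = 2.32×10^6; ε/D = 2.94×10^-6; f = 0.01020
h_f = f(L/D)V²/2g = 9.347 m
Total head H = z + h_f = 40.4 + 9.347 = 49.75 m
P_hyd = ρgQH = 722.0·9.81·0.394·49.75 = 138.8 kW

P_hyd ≈ 139 kW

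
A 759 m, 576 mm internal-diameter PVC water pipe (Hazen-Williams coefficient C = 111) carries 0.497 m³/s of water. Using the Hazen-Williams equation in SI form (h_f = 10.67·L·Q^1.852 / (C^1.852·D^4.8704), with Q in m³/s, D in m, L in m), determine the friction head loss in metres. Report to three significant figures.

h_f ≈ 5.31 m

h_f = 10.67·759·0.497^1.852 / (111^1.852·0.576^4.8704) = 5.308 m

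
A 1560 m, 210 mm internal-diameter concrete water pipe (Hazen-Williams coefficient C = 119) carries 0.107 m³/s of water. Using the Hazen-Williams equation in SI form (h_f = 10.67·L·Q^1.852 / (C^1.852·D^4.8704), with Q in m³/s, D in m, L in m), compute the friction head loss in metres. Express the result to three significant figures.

h_f ≈ 76.0 m

h_f = 10.67·1560·0.107^1.852 / (119^1.852·0.210^4.8704) = 76.01 m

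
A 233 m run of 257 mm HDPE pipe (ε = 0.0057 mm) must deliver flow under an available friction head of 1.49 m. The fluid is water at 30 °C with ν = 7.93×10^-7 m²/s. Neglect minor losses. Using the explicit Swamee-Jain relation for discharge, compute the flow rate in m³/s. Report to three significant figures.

Q ≈ 0.0803 m³/s

Swamee-Jain (Type II): Q = -0.965·√(gD⁵h_f/L)·ln[ε/(3.7D) + √(3.17ν²L/(gD³h_f))]
√(gD⁵h_f/L) = √(9.81·0.257⁵·1.49/233) = 0.008387
ε/(3.7D) = 5.99×10^-6; √(3.17ν²L/(gD³h_f)) = 4.33×10^-5
Q = -0.965·0.008387·ln(4.926×10^-5) = 0.08027 m³/s
Check: V = 1.55 m/s, Re = 5.01×10^5, f = 0.01343, h_f = 1.49 m ≈ 1.49 m ✓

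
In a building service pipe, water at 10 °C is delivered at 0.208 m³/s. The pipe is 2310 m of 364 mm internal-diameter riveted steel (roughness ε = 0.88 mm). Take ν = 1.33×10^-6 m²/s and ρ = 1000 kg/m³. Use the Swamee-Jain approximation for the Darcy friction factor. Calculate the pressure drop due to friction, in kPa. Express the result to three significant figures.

Δp ≈ 317 kPa

V = 4Q/(πD²) = 4·0.208/(π·0.364²) = 1.999 m/s
Re = VD/ν = 1.999·0.364/1.33×10^-6 = 5.47×10^5 → turbulent
ε/D = 0.88/364 = 0.00242
Swamee-Jain: f = 0.02504
h_f = f(L/D)V²/(2g) = 0.02504·(2310/0.364)·1.999²/(2·9.81) = 32.36 m
Δp = ρg·h_f = 1000·9.81·32.36 = 317.5 kPa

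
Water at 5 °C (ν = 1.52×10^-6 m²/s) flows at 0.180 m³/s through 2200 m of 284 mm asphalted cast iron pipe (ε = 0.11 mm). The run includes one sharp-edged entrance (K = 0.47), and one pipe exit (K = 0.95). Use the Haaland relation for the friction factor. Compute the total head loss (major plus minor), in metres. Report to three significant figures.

V = 4Q/(πD²) = 2.841 m/s; V²/2g = 0.4115 m
Re = 5.31×10^5, ε/D = 3.87×10^-4 → f = 0.01676 (Haaland)
Major: h_f = f(L/D)·V²/2g = 0.01676·7746·0.4115 = 53.44 m
Minor: ΣK = 1.42; h_m = ΣK·V²/2g = 0.5844 m
Total H_L = 53.44 + 0.5844 = 54.03 m

H_L ≈ 54.0 m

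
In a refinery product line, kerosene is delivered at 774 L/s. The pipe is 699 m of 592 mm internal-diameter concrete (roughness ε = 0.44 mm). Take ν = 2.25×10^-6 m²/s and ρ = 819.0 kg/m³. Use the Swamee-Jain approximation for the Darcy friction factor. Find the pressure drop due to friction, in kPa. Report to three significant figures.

V = 4Q/(πD²) = 4·0.774/(π·0.592²) = 2.812 m/s
Re = VD/ν = 2.812·0.592/2.25×10^-6 = 7.40×10^5 → turbulent
ε/D = 0.44/592 = 7.43×10^-4
Swamee-Jain: f = 0.01890
h_f = f(L/D)V²/(2g) = 0.01890·(699/0.592)·2.812²/(2·9.81) = 8.995 m
Δp = ρg·h_f = 819.0·9.81·8.995 = 72.27 kPa

Δp ≈ 72.3 kPa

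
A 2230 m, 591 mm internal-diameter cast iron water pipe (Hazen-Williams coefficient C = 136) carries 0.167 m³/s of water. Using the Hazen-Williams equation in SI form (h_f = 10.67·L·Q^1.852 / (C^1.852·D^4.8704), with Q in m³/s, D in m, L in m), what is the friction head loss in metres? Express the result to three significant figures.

h_f = 10.67·2230·0.167^1.852 / (136^1.852·0.591^4.8704) = 1.253 m

h_f ≈ 1.25 m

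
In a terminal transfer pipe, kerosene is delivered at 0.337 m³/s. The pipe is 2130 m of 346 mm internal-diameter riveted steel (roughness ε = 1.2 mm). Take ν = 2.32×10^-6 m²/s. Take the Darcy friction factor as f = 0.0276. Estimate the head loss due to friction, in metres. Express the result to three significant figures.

h_f ≈ 111 m

V = 4Q/(πD²) = 4·0.337/(π·0.346²) = 3.584 m/s
h_f = f(L/D)V²/(2g) = 0.02760·(2130/0.346)·3.584²/(2·9.81) = 111.2 m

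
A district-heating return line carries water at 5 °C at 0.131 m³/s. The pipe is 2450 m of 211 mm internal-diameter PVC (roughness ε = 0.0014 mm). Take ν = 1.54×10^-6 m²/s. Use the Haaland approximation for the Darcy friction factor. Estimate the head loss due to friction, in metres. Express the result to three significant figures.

h_f ≈ 109 m

V = 4Q/(πD²) = 4·0.131/(π·0.211²) = 3.746 m/s
Re = VD/ν = 3.746·0.211/1.54×10^-6 = 5.13×10^5 → turbulent
ε/D = 0.0014/211 = 6.64×10^-6
Haaland: f = 0.01308
h_f = f(L/D)V²/(2g) = 0.01308·(2450/0.211)·3.746²/(2·9.81) = 108.6 m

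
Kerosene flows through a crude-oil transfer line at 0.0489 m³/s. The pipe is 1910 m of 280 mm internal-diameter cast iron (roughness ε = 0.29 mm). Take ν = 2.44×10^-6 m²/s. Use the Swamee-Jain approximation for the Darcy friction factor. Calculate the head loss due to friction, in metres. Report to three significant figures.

h_f ≈ 4.97 m

V = 4Q/(πD²) = 4·0.0489/(π·0.280²) = 0.7942 m/s
Re = VD/ν = 0.7942·0.280/2.44×10^-6 = 9.11×10^4 → turbulent
ε/D = 0.29/280 = 0.00104
Swamee-Jain: f = 0.02266
h_f = f(L/D)V²/(2g) = 0.02266·(1910/0.280)·0.7942²/(2·9.81) = 4.970 m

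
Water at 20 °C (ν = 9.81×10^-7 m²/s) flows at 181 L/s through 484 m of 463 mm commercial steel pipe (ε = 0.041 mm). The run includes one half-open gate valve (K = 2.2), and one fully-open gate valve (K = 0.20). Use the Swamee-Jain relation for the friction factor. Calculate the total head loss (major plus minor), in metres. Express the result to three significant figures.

V = 4Q/(πD²) = 1.075 m/s; V²/2g = 0.05891 m
Re = 5.07×10^5, ε/D = 8.86×10^-5 → f = 0.01431 (Swamee-Jain)
Major: h_f = f(L/D)·V²/2g = 0.01431·1045·0.05891 = 0.8809 m
Minor: ΣK = 2.40; h_m = ΣK·V²/2g = 0.1414 m
Total H_L = 0.8809 + 0.1414 = 1.022 m

H_L ≈ 1.02 m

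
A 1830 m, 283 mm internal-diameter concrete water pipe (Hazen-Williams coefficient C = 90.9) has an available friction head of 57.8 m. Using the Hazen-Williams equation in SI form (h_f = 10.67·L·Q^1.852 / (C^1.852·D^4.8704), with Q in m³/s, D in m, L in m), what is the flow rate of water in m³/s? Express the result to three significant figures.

Q ≈ 0.142 m³/s

Rearranging: Q = [h_f·C^1.852·D^4.8704 / (10.67·L)]^(1/1.852)
Q = [57.8·90.9^1.852·0.283^4.8704 / (10.67·1830)]^0.540 = 0.1417 m³/s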